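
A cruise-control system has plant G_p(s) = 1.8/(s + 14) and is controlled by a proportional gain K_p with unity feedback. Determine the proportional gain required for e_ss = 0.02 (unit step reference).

Steady-state error for a unit step on this type-0 loop is 1/(1 + K_p·G_p(0)).
G_p(0) = 0.1286. Require 1/(1 + K_p·0.1286) = 0.02, so 1 + 0.1286·K_p = 50.
K_p = (50 − 1)/0.1286 = 381.

K_p = 381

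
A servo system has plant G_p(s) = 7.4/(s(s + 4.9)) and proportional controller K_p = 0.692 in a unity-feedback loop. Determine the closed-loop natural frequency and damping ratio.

With unity feedback the closed-loop characteristic equation is s² + 4.9s + 0.692·7.4 = s² + 4.9s + 5.121 = 0.
Matching s² + 2ζω_n s + ω_n²: ω_n = √5.121 = 2.263 rad/s and 2ζω_n = 4.9, so ζ = 4.9/(2·2.263) = 1.08.

ω_n = 2.26 rad/s, ζ = 1.08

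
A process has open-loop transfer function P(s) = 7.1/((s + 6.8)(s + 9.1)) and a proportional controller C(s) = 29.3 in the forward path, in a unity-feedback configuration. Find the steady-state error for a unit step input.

0.229

The loop is type 0. Static position error constant K_pos = C(0)·P(0) = 29.3·0.1147 = 3.362.
Steady-state error to a unit step: e_ss = 1/(1+K_pos) = 1/4.362 = 0.229.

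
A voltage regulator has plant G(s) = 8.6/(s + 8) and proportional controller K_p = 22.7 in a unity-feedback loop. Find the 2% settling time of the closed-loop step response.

T_s ≈ 0.0197 s

Closed-loop transfer function: T(s) = K_p·G(s)/(1 + K_p·G(s)) = 195.2/(s + 8 + 195.2) = 195.2/(s + 203.2).
Time constant τ = 1/203.2 = 0.004921 s, so the 2% settling time is about 4τ = 0.0197 s.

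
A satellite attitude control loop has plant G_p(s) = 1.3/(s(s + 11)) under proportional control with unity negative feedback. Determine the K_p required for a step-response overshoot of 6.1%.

From %OS = 100·exp(−πζ/√(1−ζ²)) = 6.1%, ζ = −ln(0.061)/√(π²+ln²(0.061)) = 0.6649.
Characteristic equation s² + 11s + 1.3K_p = 0 gives ζ = 11/(2√(1.3K_p)).
Setting ζ = 0.6649: √(1.3K_p) = 11/(2·0.6649) = 8.271, so K_p = 68.42/1.3 = 52.6.

K_p = 52.6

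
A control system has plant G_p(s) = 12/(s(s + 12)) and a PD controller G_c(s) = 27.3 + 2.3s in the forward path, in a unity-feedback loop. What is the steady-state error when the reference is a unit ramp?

0.0366

The loop has one pole at the origin (type 1). Velocity error constant K_v = lim_{s→0} s·G_c(s)G_p(s) = 27.3·12/12 = 27.3.
Steady-state error to a unit ramp: e_ss = 1/K_v = 0.0366.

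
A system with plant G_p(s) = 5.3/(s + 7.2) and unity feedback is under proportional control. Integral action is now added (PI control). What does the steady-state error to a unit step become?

The integrator makes K_pos = lim_{s→0} C(s)G(s) infinite, so e_ss = 1/(1+K_pos) = 0.

0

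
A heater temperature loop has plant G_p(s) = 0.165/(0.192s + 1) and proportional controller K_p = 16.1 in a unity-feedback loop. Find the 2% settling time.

Closed loop: T(s) = K_p·G_p/(1+K_p·G_p) = 2.657/(0.192s + 1 + 2.657), with pole at s = −(1 + 2.657)/0.192 = −19.04.
τ = 1/19.04 = 0.05251 s, so 2% settling time ≈ 4τ = 0.21 s.

T_s ≈ 0.21 s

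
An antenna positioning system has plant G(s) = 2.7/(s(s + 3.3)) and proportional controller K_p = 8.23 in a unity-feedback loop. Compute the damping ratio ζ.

The closed-loop denominator is s(s+3.3) + 8.23·2.7 = s² + 3.3s + 22.22.
Matching s² + 2ζω_n s + ω_n²: ω_n = √22.22 = 4.714 rad/s and 2ζω_n = 3.3, so ζ = 3.3/(2·4.714) = 0.35.

ζ = 0.35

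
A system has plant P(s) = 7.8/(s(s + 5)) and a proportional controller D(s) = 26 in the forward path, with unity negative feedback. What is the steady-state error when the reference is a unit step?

0

The open loop D(s)P(s) has a pole at the origin (type 1), so the static position error constant is infinite and e_ss = 1/(1+∞) = 0.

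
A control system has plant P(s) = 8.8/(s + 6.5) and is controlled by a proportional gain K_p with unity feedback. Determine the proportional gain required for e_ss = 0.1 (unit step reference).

K_p = 6.65

For a type-0 loop with proportional control, e_ss = 1/(1 + K_p·P(0)).
P(0) = 1.354. Require 1/(1 + K_p·1.354) = 0.1, so 1 + 1.354·K_p = 10.
K_p = (10 − 1)/1.354 = 6.65.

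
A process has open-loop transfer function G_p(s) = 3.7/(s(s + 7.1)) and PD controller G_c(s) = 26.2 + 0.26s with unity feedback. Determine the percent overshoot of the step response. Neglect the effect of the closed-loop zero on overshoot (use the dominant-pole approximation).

Forward path: (26.2 + 0.26s)·3.7/(s(s+7.1)). The closed-loop characteristic equation is s² + (7.1 + 3.7·0.26)s + 3.7·26.2 = 0.
That is s² + 8.062s + 96.94 = 0, so ω_n = 9.846 rad/s and ζ = 8.062/(2·9.846) = 0.4094.
%OS = 100·exp(−πζ/√(1−ζ²)) = 24.4%.

24.4%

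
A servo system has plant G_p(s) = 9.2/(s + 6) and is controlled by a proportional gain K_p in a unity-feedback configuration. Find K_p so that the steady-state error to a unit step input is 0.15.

Steady-state error for a unit step on this type-0 loop is 1/(1 + K_p·G_p(0)).
G_p(0) = 1.533. Require 1/(1 + K_p·1.533) = 0.15, so 1 + 1.533·K_p = 6.667.
K_p = (6.667 − 1)/1.533 = 3.7.

K_p = 3.7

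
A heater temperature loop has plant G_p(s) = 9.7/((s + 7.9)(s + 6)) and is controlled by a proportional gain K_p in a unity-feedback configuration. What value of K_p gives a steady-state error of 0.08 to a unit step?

The loop is type 0, so e_ss(step) = 1/(1 + K_pos) with K_pos = K_p·G_p(0).
G_p(0) = 0.2046. Require 1/(1 + K_p·0.2046) = 0.08, so 1 + 0.2046·K_p = 12.5.
K_p = (12.5 − 1)/0.2046 = 56.2.

K_p = 56.2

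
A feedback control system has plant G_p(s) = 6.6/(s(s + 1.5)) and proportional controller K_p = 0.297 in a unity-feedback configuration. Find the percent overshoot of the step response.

The closed-loop denominator s² + 1.5s + 1.96 gives ω_n = √1.96 = 1.4 and ζ = 1.5/(2ω_n) = 0.5357.
%OS = 100·exp(−πζ/√(1−ζ²)) = 100·exp(−π·0.5357/√0.713) = 13.6%.

13.6%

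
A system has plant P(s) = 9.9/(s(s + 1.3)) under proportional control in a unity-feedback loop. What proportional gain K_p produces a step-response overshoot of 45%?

K_p = 0.703

From %OS = 100·exp(−πζ/√(1−ζ²)) = 45%, ζ = −ln(0.45)/√(π²+ln²(0.45)) = 0.2463.
Characteristic equation s² + 1.3s + 9.9K_p = 0 gives ζ = 1.3/(2√(9.9K_p)).
Setting ζ = 0.2463: √(9.9K_p) = 1.3/(2·0.2463) = 2.639, so K_p = 6.962/9.9 = 0.703.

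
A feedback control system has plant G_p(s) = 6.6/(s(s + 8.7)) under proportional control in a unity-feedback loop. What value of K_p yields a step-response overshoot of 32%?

From %OS = 100·exp(−πζ/√(1−ζ²)) = 32%, ζ = −ln(0.32)/√(π²+ln²(0.32)) = 0.341.
Characteristic equation s² + 8.7s + 6.6K_p = 0 gives ζ = 8.7/(2√(6.6K_p)).
Setting ζ = 0.341: √(6.6K_p) = 8.7/(2·0.341) = 12.76, so K_p = 162.8/6.6 = 24.7.

K_p = 24.7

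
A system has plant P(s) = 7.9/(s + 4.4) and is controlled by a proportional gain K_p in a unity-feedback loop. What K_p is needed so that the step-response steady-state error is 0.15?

K_p = 3.16

Steady-state error for a unit step on this type-0 loop is 1/(1 + K_p·P(0)).
P(0) = 1.795. Require 1/(1 + K_p·1.795) = 0.15, so 1 + 1.795·K_p = 6.667.
K_p = (6.667 − 1)/1.795 = 3.16.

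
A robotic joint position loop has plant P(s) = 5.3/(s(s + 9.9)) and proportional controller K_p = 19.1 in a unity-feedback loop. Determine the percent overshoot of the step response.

16.9%

The closed-loop denominator s² + 9.9s + 101.2 gives ω_n = √101.2 = 10.06 and ζ = 9.9/(2ω_n) = 0.492.
%OS = 100·exp(−πζ/√(1−ζ²)) = 100·exp(−π·0.492/√0.758) = 16.9%.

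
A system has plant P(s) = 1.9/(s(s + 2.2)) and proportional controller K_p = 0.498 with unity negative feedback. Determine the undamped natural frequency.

1 + K_p·P(s) = 0 gives s² + 2.2s + 0.9462 = 0.
Matching s² + 2ζω_n s + ω_n²: ω_n = √0.9462 = 0.9727 rad/s and 2ζω_n = 2.2, so ζ = 2.2/(2·0.9727) = 1.13.

ω_n = 0.973 rad/s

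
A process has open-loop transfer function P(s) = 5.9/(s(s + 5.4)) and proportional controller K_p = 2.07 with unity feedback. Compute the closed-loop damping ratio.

1 + K_p·P(s) = 0 gives s² + 5.4s + 12.21 = 0.
So ω_n² = 12.21 ⇒ ω_n = 3.495 rad/s, and ζ = 5.4/(2ω_n) = 0.773.

ζ = 0.773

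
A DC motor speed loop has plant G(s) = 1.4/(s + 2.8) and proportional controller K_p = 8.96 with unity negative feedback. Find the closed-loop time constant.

τ = 0.0652 s

Closed-loop transfer function: T(s) = K_p·G(s)/(1 + K_p·G(s)) = 12.54/(s + 2.8 + 12.54) = 12.54/(s + 15.34).
Time constant τ = 1/15.34 = 0.0652 s.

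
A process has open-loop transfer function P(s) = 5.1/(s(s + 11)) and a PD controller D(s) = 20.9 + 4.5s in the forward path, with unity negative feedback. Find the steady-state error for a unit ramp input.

0.103

The loop has one pole at the origin (type 1). Velocity error constant K_v = lim_{s→0} s·D(s)P(s) = 20.9·5.1/11 = 9.69.
Steady-state error to a unit ramp: e_ss = 1/K_v = 0.103.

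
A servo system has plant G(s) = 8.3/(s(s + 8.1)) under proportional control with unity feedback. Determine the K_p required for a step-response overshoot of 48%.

K_p = 38.2

From %OS = 100·exp(−πζ/√(1−ζ²)) = 48%, ζ = −ln(0.48)/√(π²+ln²(0.48)) = 0.2275.
Characteristic equation s² + 8.1s + 8.3K_p = 0 gives ζ = 8.1/(2√(8.3K_p)).
Setting ζ = 0.2275: √(8.3K_p) = 8.1/(2·0.2275) = 17.8, so K_p = 316.9/8.3 = 38.2.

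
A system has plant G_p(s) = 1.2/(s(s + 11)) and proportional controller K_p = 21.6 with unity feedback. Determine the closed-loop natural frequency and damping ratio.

1 + K_p·G_p(s) = 0 gives s² + 11s + 25.92 = 0.
So ω_n² = 25.92 ⇒ ω_n = 5.091 rad/s, and ζ = 11/(2ω_n) = 1.08.

ω_n = 5.09 rad/s, ζ = 1.08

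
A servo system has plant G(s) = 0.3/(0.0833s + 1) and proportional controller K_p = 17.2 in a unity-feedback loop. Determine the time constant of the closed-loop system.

Closed loop: T(s) = K_p·G/(1+K_p·G) = 5.16/(0.0833s + 1 + 5.16), with pole at s = −(1 + 5.16)/0.0833 = −73.95.
Closed-loop time constant τ = 1/73.95 = 0.0135 s.

τ = 0.0135 s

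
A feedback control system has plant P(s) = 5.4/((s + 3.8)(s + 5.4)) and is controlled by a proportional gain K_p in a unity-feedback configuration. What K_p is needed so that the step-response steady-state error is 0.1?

K_p = 34.2

Steady-state error for a unit step on this type-0 loop is 1/(1 + K_p·P(0)).
P(0) = 0.2632. Require 1/(1 + K_p·0.2632) = 0.1, so 1 + 0.2632·K_p = 10.
K_p = (10 − 1)/0.2632 = 34.2.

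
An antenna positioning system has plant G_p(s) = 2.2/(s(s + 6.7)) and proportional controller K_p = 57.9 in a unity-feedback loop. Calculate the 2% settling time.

T_s ≈ 1.19 s

From 1 + K_pG_p(s) = 0: s² + 6.7s + 127.4 = 0 ⇒ ω_n = 11.29, ζ = 0.2968.
2% settling time T_s ≈ 4/(ζω_n) = 4/3.35 = 1.19 s.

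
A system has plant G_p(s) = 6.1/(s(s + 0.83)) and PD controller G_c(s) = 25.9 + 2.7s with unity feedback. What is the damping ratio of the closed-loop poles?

ζ = 0.688

Forward path: (25.9 + 2.7s)·6.1/(s(s+0.83)). The closed-loop characteristic equation is s² + (0.83 + 6.1·2.7)s + 6.1·25.9 = 0.
That is s² + 17.3s + 158 = 0, so ω_n = 12.57 rad/s and ζ = 17.3/(2·12.57) = 0.6882.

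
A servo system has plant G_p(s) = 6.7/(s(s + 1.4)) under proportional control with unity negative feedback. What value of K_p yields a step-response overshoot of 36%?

K_p = 0.765

From %OS = 100·exp(−πζ/√(1−ζ²)) = 36%, ζ = −ln(0.36)/√(π²+ln²(0.36)) = 0.3093.
Characteristic equation s² + 1.4s + 6.7K_p = 0 gives ζ = 1.4/(2√(6.7K_p)).
Setting ζ = 0.3093: √(6.7K_p) = 1.4/(2·0.3093) = 2.263, so K_p = 5.123/6.7 = 0.765.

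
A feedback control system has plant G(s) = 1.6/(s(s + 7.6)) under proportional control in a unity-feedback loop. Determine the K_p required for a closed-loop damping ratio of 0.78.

Closed-loop characteristic equation: s² + 7.6s + K_p·1.6 = 0.
So ω_n = √(1.6K_p) and 2ζω_n = 7.6, giving ζ = 7.6/(2√(1.6K_p)).
Setting ζ = 0.78: √(1.6K_p) = 7.6/(2·0.78) = 4.872, so K_p = 23.73/1.6 = 14.8.

K_p = 14.8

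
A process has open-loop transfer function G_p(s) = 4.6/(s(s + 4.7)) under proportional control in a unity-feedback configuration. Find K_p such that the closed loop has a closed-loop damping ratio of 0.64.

Closed-loop characteristic equation: s² + 4.7s + K_p·4.6 = 0.
So ω_n = √(4.6K_p) and 2ζω_n = 4.7, giving ζ = 4.7/(2√(4.6K_p)).
Setting ζ = 0.64: √(4.6K_p) = 4.7/(2·0.64) = 3.672, so K_p = 13.48/4.6 = 2.93.

K_p = 2.93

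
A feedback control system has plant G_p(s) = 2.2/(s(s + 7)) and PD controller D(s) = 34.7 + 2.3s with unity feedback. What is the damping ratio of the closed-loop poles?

ζ = 0.69

Forward path: (34.7 + 2.3s)·2.2/(s(s+7)). The closed-loop characteristic equation is s² + (7 + 2.2·2.3)s + 2.2·34.7 = 0.
That is s² + 12.06s + 76.34 = 0, so ω_n = 8.737 rad/s and ζ = 12.06/(2·8.737) = 0.6901.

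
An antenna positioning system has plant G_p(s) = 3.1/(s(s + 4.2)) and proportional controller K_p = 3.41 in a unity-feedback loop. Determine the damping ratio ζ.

With unity feedback the closed-loop characteristic equation is s² + 4.2s + 3.41·3.1 = s² + 4.2s + 10.57 = 0.
So ω_n² = 10.57 ⇒ ω_n = 3.251 rad/s, and ζ = 4.2/(2ω_n) = 0.646.

ζ = 0.646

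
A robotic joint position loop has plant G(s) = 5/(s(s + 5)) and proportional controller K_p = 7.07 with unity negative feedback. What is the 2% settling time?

T_s ≈ 1.6 s

From 1 + K_pG(s) = 0: s² + 5s + 35.35 = 0 ⇒ ω_n = 5.946, ζ = 0.4205.
2% settling time T_s ≈ 4/(ζω_n) = 4/2.5 = 1.6 s.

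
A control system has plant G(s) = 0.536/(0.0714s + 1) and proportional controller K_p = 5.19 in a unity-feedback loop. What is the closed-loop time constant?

τ = 0.0189 s

Closed loop: T(s) = K_p·G/(1+K_p·G) = 2.782/(0.0714s + 1 + 2.782), with pole at s = −(1 + 2.782)/0.0714 = −52.97.
Closed-loop time constant τ = 1/52.97 = 0.0189 s.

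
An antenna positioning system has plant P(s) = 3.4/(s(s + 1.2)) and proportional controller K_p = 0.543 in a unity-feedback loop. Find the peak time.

Closed-loop characteristic equation: s² + 1.2s + 1.846 = 0, so ω_n = 1.359 rad/s and ζ = 1.2/(2·1.359) = 0.4416.
Damped frequency ω_d = ω_n√(1−ζ²) = 1.219 rad/s, so peak time T_p = π/ω_d = 2.58 s.

T_p = 2.58 s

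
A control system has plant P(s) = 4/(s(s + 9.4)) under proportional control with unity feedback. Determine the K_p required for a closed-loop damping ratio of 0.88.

K_p = 7.13

Closed-loop characteristic equation: s² + 9.4s + K_p·4 = 0.
So ω_n = √(4K_p) and 2ζω_n = 9.4, giving ζ = 9.4/(2√(4K_p)).
Setting ζ = 0.88: √(4K_p) = 9.4/(2·0.88) = 5.341, so K_p = 28.53/4 = 7.13.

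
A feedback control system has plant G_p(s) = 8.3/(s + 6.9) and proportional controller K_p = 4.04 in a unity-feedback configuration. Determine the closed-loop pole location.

Closed-loop transfer function: T(s) = K_p·G_p(s)/(1 + K_p·G_p(s)) = 33.53/(s + 6.9 + 33.53) = 33.53/(s + 40.43).
The closed-loop pole is at s = −40.43.

s = -40.43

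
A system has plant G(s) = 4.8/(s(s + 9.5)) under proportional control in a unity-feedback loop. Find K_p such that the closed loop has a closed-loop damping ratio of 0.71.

K_p = 9.32

Closed-loop characteristic equation: s² + 9.5s + K_p·4.8 = 0.
So ω_n = √(4.8K_p) and 2ζω_n = 9.5, giving ζ = 9.5/(2√(4.8K_p)).
Setting ζ = 0.71: √(4.8K_p) = 9.5/(2·0.71) = 6.69, so K_p = 44.76/4.8 = 9.32.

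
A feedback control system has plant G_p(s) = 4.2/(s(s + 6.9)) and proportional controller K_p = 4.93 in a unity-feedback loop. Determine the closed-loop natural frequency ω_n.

With unity feedback the closed-loop characteristic equation is s² + 6.9s + 4.93·4.2 = s² + 6.9s + 20.71 = 0.
Matching s² + 2ζω_n s + ω_n²: ω_n = √20.71 = 4.55 rad/s and 2ζω_n = 6.9, so ζ = 6.9/(2·4.55) = 0.758.

ω_n = 4.55 rad/s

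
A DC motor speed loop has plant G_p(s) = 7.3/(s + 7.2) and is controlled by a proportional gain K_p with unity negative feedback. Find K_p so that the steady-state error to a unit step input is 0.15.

For a type-0 loop with proportional control, e_ss = 1/(1 + K_p·G_p(0)).
G_p(0) = 1.014. Require 1/(1 + K_p·1.014) = 0.15, so 1 + 1.014·K_p = 6.667.
K_p = (6.667 − 1)/1.014 = 5.59.

K_p = 5.59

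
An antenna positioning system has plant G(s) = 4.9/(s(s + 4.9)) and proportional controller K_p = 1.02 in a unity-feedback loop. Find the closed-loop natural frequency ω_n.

ω_n = 2.24 rad/s

With unity feedback the closed-loop characteristic equation is s² + 4.9s + 1.02·4.9 = s² + 4.9s + 4.998 = 0.
So ω_n² = 4.998 ⇒ ω_n = 2.236 rad/s, and ζ = 4.9/(2ω_n) = 1.1.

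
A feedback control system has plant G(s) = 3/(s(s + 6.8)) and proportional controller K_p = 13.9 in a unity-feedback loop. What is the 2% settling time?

T_s ≈ 1.18 s

The closed-loop denominator s² + 6.8s + 41.7 gives ω_n = √41.7 = 6.458 and ζ = 6.8/(2ω_n) = 0.5265.
2% settling time T_s ≈ 4/(ζω_n) = 4/3.4 = 1.18 s.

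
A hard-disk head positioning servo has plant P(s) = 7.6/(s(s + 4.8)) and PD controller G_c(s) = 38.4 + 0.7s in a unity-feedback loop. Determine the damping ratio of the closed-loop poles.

ζ = 0.296

Forward path: (38.4 + 0.7s)·7.6/(s(s+4.8)). The closed-loop characteristic equation is s² + (4.8 + 7.6·0.7)s + 7.6·38.4 = 0.
That is s² + 10.12s + 291.8 = 0, so ω_n = 17.08 rad/s and ζ = 10.12/(2·17.08) = 0.2962.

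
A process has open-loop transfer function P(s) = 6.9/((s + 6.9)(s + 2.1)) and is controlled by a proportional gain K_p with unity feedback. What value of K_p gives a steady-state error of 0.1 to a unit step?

Steady-state error for a unit step on this type-0 loop is 1/(1 + K_p·P(0)).
P(0) = 0.4762. Require 1/(1 + K_p·0.4762) = 0.1, so 1 + 0.4762·K_p = 10.
K_p = (10 − 1)/0.4762 = 18.9.

K_p = 18.9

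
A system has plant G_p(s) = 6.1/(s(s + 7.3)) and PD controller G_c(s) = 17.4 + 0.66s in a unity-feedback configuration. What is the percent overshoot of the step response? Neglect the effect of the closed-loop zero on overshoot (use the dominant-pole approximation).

Forward path: (17.4 + 0.66s)·6.1/(s(s+7.3)). The closed-loop characteristic equation is s² + (7.3 + 6.1·0.66)s + 6.1·17.4 = 0.
That is s² + 11.33s + 106.1 = 0, so ω_n = 10.3 rad/s and ζ = 11.33/(2·10.3) = 0.5497.
%OS = 100·exp(−πζ/√(1−ζ²)) = 12.7%.

12.7%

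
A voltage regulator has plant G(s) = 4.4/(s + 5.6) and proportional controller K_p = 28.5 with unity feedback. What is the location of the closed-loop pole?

s = -131

Closed-loop transfer function: T(s) = K_p·G(s)/(1 + K_p·G(s)) = 125.4/(s + 5.6 + 125.4) = 125.4/(s + 131).
The closed-loop pole is at s = −131.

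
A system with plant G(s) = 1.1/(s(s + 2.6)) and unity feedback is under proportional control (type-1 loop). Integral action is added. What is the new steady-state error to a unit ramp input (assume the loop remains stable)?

The integrator raises the loop to type 2, so K_v → ∞ and e_ss to a ramp is zero.

0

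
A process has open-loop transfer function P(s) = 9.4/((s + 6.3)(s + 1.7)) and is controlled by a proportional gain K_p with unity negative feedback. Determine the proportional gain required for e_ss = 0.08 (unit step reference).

The loop is type 0, so e_ss(step) = 1/(1 + K_pos) with K_pos = K_p·P(0).
P(0) = 0.8777. Require 1/(1 + K_p·0.8777) = 0.08, so 1 + 0.8777·K_p = 12.5.
K_p = (12.5 − 1)/0.8777 = 13.1.

K_p = 13.1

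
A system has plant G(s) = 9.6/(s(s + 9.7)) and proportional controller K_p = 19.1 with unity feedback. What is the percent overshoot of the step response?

30%

Closed-loop characteristic equation: s² + 9.7s + 183.4 = 0, so ω_n = 13.54 rad/s and ζ = 9.7/(2·13.54) = 0.3582.
%OS = 100·exp(−πζ/√(1−ζ²)) = 100·exp(−π·0.3582/√0.8717) = 30%.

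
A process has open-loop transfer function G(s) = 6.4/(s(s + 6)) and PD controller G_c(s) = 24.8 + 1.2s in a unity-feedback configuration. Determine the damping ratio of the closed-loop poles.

Forward path: (24.8 + 1.2s)·6.4/(s(s+6)). The closed-loop characteristic equation is s² + (6 + 6.4·1.2)s + 6.4·24.8 = 0.
That is s² + 13.68s + 158.7 = 0, so ω_n = 12.6 rad/s and ζ = 13.68/(2·12.6) = 0.5429.

ζ = 0.543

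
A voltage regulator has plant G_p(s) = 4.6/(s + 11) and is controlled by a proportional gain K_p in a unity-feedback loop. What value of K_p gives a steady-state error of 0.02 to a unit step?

The loop is type 0, so e_ss(step) = 1/(1 + K_pos) with K_pos = K_p·G_p(0).
G_p(0) = 0.4182. Require 1/(1 + K_p·0.4182) = 0.02, so 1 + 0.4182·K_p = 50.
K_p = (50 − 1)/0.4182 = 117.

K_p = 117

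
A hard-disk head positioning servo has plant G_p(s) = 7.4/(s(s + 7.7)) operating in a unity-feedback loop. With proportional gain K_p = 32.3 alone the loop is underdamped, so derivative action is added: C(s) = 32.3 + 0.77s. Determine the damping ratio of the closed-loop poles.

Forward path: (32.3 + 0.77s)·7.4/(s(s+7.7)). The closed-loop characteristic equation is s² + (7.7 + 7.4·0.77)s + 7.4·32.3 = 0.
That is s² + 13.4s + 239 = 0, so ω_n = 15.46 rad/s and ζ = 13.4/(2·15.46) = 0.4333.

ζ = 0.433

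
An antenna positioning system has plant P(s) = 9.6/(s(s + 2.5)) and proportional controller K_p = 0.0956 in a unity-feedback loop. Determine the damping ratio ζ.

With unity feedback the closed-loop characteristic equation is s² + 2.5s + 0.0956·9.6 = s² + 2.5s + 0.9178 = 0.
So ω_n² = 0.9178 ⇒ ω_n = 0.958 rad/s, and ζ = 2.5/(2ω_n) = 1.3.

ζ = 1.3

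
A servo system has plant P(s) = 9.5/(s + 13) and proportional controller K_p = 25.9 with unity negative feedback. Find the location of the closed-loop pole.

Closed-loop transfer function: T(s) = K_p·P(s)/(1 + K_p·P(s)) = 246/(s + 13 + 246) = 246/(s + 259).
The closed-loop pole is at s = −259.

s = -259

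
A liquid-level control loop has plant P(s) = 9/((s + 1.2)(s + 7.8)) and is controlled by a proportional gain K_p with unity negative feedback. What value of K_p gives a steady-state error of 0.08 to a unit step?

For a type-0 loop with proportional control, e_ss = 1/(1 + K_p·P(0)).
P(0) = 0.9615. Require 1/(1 + K_p·0.9615) = 0.08, so 1 + 0.9615·K_p = 12.5.
K_p = (12.5 − 1)/0.9615 = 12.

K_p = 12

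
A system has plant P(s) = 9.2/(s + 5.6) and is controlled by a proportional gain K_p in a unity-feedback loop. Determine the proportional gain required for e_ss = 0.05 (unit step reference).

K_p = 11.6

For a type-0 loop with proportional control, e_ss = 1/(1 + K_p·P(0)).
P(0) = 1.643. Require 1/(1 + K_p·1.643) = 0.05, so 1 + 1.643·K_p = 20.
K_p = (20 − 1)/1.643 = 11.6.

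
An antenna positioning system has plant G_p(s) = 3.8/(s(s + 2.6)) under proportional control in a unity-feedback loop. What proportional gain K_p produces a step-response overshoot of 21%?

From %OS = 100·exp(−πζ/√(1−ζ²)) = 21%, ζ = −ln(0.21)/√(π²+ln²(0.21)) = 0.4449.
Characteristic equation s² + 2.6s + 3.8K_p = 0 gives ζ = 2.6/(2√(3.8K_p)).
Setting ζ = 0.4449: √(3.8K_p) = 2.6/(2·0.4449) = 2.922, so K_p = 8.538/3.8 = 2.25.

K_p = 2.25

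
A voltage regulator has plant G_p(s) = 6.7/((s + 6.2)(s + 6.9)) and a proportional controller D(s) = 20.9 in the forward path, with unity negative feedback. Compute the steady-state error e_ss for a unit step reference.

0.234

The loop is type 0. Static position error constant K_pos = D(0)·G_p(0) = 20.9·0.1566 = 3.273.
Steady-state error to a unit step: e_ss = 1/(1+K_pos) = 1/4.273 = 0.234.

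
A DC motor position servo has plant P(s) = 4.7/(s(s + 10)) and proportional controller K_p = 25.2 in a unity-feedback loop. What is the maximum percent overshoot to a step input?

19.7%

The closed-loop denominator s² + 10s + 118.4 gives ω_n = √118.4 = 10.88 and ζ = 10/(2ω_n) = 0.4594.
%OS = 100·exp(−πζ/√(1−ζ²)) = 100·exp(−π·0.4594/√0.7889) = 19.7%.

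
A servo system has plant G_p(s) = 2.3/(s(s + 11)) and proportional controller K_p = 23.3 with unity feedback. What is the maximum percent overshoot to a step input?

From 1 + K_pG_p(s) = 0: s² + 11s + 53.59 = 0 ⇒ ω_n = 7.321, ζ = 0.7513.
%OS = 100·exp(−πζ/√(1−ζ²)) = 100·exp(−π·0.7513/√0.4355) = 2.8%.

2.8%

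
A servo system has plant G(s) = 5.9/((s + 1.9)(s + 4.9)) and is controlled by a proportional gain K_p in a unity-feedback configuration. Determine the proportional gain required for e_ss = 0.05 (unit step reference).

K_p = 30

For a type-0 loop with proportional control, e_ss = 1/(1 + K_p·G(0)).
G(0) = 0.6337. Require 1/(1 + K_p·0.6337) = 0.05, so 1 + 0.6337·K_p = 20.
K_p = (20 − 1)/0.6337 = 30.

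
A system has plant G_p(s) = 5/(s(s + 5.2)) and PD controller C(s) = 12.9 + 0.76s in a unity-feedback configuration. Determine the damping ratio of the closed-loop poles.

Forward path: (12.9 + 0.76s)·5/(s(s+5.2)). The closed-loop characteristic equation is s² + (5.2 + 5·0.76)s + 5·12.9 = 0.
That is s² + 9s + 64.5 = 0, so ω_n = 8.031 rad/s and ζ = 9/(2·8.031) = 0.5603.

ζ = 0.56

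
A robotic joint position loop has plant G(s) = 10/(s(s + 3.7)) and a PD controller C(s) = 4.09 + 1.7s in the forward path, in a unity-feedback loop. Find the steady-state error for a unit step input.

The open loop C(s)G(s) has a pole at the origin (type 1), so the static position error constant is infinite and e_ss = 1/(1+∞) = 0.

0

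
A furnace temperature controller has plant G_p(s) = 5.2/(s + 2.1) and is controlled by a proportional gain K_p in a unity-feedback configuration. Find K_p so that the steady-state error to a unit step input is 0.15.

Steady-state error for a unit step on this type-0 loop is 1/(1 + K_p·G_p(0)).
G_p(0) = 2.476. Require 1/(1 + K_p·2.476) = 0.15, so 1 + 2.476·K_p = 6.667.
K_p = (6.667 − 1)/2.476 = 2.29.

K_p = 2.29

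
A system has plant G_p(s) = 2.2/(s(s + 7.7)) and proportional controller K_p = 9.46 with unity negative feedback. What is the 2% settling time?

The closed-loop denominator s² + 7.7s + 20.81 gives ω_n = √20.81 = 4.562 and ζ = 7.7/(2ω_n) = 0.8439.
2% settling time T_s ≈ 4/(ζω_n) = 4/3.85 = 1.04 s.

T_s ≈ 1.04 s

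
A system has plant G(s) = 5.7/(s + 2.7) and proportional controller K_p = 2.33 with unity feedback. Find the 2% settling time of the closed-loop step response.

T_s ≈ 0.25 s

Closed-loop transfer function: T(s) = K_p·G(s)/(1 + K_p·G(s)) = 13.28/(s + 2.7 + 13.28) = 13.28/(s + 15.98).
Time constant τ = 1/15.98 = 0.06257 s, so the 2% settling time is about 4τ = 0.25 s.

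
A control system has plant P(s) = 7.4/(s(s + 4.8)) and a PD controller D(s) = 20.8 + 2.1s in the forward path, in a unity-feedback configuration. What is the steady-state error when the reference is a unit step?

The open loop D(s)P(s) has a pole at the origin (type 1), so the static position error constant is infinite and e_ss = 1/(1+∞) = 0.

0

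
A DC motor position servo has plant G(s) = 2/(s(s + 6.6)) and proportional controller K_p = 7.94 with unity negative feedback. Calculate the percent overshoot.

From 1 + K_pG(s) = 0: s² + 6.6s + 15.88 = 0 ⇒ ω_n = 3.985, ζ = 0.8281.
%OS = 100·exp(−πζ/√(1−ζ²)) = 100·exp(−π·0.8281/√0.3142) = 0.965%.

0.965%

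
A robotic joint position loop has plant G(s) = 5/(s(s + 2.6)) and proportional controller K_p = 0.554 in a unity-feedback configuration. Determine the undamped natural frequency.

1 + K_p·G(s) = 0 gives s² + 2.6s + 2.77 = 0.
So ω_n² = 2.77 ⇒ ω_n = 1.664 rad/s, and ζ = 2.6/(2ω_n) = 0.781.

ω_n = 1.66 rad/s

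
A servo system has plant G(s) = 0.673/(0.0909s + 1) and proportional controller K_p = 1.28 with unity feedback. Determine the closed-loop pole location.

Closed loop: T(s) = K_p·G/(1+K_p·G) = 0.8614/(0.0909s + 1 + 0.8614), with pole at s = −(1 + 0.8614)/0.0909 = −20.48.

s = -20.48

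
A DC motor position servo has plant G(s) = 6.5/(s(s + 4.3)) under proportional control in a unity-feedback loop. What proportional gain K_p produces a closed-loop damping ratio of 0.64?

K_p = 1.74

Closed-loop characteristic equation: s² + 4.3s + K_p·6.5 = 0.
So ω_n = √(6.5K_p) and 2ζω_n = 4.3, giving ζ = 4.3/(2√(6.5K_p)).
Setting ζ = 0.64: √(6.5K_p) = 4.3/(2·0.64) = 3.359, so K_p = 11.29/6.5 = 1.74.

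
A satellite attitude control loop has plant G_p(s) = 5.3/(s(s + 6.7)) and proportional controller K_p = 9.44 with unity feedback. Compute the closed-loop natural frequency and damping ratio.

The closed-loop denominator is s(s+6.7) + 9.44·5.3 = s² + 6.7s + 50.03.
So ω_n² = 50.03 ⇒ ω_n = 7.073 rad/s, and ζ = 6.7/(2ω_n) = 0.474.

ω_n = 7.07 rad/s, ζ = 0.474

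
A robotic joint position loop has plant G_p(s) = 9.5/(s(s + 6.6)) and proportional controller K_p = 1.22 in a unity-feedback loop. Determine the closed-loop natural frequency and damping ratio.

ω_n = 3.4 rad/s, ζ = 0.969

The closed-loop denominator is s(s+6.6) + 1.22·9.5 = s² + 6.6s + 11.59.
So ω_n² = 11.59 ⇒ ω_n = 3.404 rad/s, and ζ = 6.6/(2ω_n) = 0.969.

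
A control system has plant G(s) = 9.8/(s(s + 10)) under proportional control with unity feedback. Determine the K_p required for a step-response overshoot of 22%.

K_p = 13.5

From %OS = 100·exp(−πζ/√(1−ζ²)) = 22%, ζ = −ln(0.22)/√(π²+ln²(0.22)) = 0.4342.
Characteristic equation s² + 10s + 9.8K_p = 0 gives ζ = 10/(2√(9.8K_p)).
Setting ζ = 0.4342: √(9.8K_p) = 10/(2·0.4342) = 11.52, so K_p = 132.6/9.8 = 13.5.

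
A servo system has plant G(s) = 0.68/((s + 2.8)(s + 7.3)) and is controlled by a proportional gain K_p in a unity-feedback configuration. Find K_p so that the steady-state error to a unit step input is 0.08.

The loop is type 0, so e_ss(step) = 1/(1 + K_pos) with K_pos = K_p·G(0).
G(0) = 0.03327. Require 1/(1 + K_p·0.03327) = 0.08, so 1 + 0.03327·K_p = 12.5.
K_p = (12.5 − 1)/0.03327 = 346.

K_p = 346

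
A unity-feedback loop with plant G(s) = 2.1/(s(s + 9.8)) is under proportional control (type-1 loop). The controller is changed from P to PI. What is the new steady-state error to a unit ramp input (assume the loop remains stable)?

The integrator raises the loop to type 2, so K_v → ∞ and e_ss to a ramp is zero.

0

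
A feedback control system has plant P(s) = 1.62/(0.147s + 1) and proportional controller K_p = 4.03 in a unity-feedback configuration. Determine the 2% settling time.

Closed loop: T(s) = K_p·P/(1+K_p·P) = 6.529/(0.147s + 1 + 6.529), with pole at s = −(1 + 6.529)/0.147 = −51.21.
τ = 1/51.21 = 0.01953 s, so 2% settling time ≈ 4τ = 0.0781 s.

T_s ≈ 0.0781 s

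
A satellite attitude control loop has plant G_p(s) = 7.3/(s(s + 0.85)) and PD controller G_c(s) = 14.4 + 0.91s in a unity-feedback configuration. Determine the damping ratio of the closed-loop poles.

Forward path: (14.4 + 0.91s)·7.3/(s(s+0.85)). The closed-loop characteristic equation is s² + (0.85 + 7.3·0.91)s + 7.3·14.4 = 0.
That is s² + 7.493s + 105.1 = 0, so ω_n = 10.25 rad/s and ζ = 7.493/(2·10.25) = 0.3654.

ζ = 0.365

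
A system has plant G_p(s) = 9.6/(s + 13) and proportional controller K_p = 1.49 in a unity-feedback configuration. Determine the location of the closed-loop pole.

Closed-loop transfer function: T(s) = K_p·G_p(s)/(1 + K_p·G_p(s)) = 14.3/(s + 13 + 14.3) = 14.3/(s + 27.3).
The closed-loop pole is at s = −27.3.

s = -27.3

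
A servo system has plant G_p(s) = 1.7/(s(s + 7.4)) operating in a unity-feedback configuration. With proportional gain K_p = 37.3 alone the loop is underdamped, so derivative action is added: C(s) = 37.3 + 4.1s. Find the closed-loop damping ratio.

ζ = 0.902

Forward path: (37.3 + 4.1s)·1.7/(s(s+7.4)). The closed-loop characteristic equation is s² + (7.4 + 1.7·4.1)s + 1.7·37.3 = 0.
That is s² + 14.37s + 63.41 = 0, so ω_n = 7.963 rad/s and ζ = 14.37/(2·7.963) = 0.9023.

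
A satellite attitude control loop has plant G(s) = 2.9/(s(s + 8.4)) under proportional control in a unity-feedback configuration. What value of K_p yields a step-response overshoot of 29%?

K_p = 45.3

From %OS = 100·exp(−πζ/√(1−ζ²)) = 29%, ζ = −ln(0.29)/√(π²+ln²(0.29)) = 0.3666.
Characteristic equation s² + 8.4s + 2.9K_p = 0 gives ζ = 8.4/(2√(2.9K_p)).
Setting ζ = 0.3666: √(2.9K_p) = 8.4/(2·0.3666) = 11.46, so K_p = 131.3/2.9 = 45.3.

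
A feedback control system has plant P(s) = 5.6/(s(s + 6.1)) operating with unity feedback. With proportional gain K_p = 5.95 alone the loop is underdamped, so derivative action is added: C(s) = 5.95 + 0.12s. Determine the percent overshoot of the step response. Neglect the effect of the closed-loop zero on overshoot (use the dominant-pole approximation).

Forward path: (5.95 + 0.12s)·5.6/(s(s+6.1)). The closed-loop characteristic equation is s² + (6.1 + 5.6·0.12)s + 5.6·5.95 = 0.
That is s² + 6.772s + 33.32 = 0, so ω_n = 5.772 rad/s and ζ = 6.772/(2·5.772) = 0.5866.
%OS = 100·exp(−πζ/√(1−ζ²)) = 10.3%.

10.3%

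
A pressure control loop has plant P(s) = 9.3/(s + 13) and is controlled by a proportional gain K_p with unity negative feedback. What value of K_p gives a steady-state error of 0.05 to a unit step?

K_p = 26.6

The loop is type 0, so e_ss(step) = 1/(1 + K_pos) with K_pos = K_p·P(0).
P(0) = 0.7154. Require 1/(1 + K_p·0.7154) = 0.05, so 1 + 0.7154·K_p = 20.
K_p = (20 − 1)/0.7154 = 26.6.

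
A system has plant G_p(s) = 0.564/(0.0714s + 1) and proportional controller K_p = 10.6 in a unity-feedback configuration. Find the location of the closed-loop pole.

Closed loop: T(s) = K_p·G_p/(1+K_p·G_p) = 5.978/(0.0714s + 1 + 5.978), with pole at s = −(1 + 5.978)/0.0714 = −97.74.

s = -97.74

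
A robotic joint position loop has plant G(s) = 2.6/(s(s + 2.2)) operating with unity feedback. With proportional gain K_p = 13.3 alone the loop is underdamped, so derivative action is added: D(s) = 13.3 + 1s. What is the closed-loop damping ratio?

Forward path: (13.3 + 1s)·2.6/(s(s+2.2)). The closed-loop characteristic equation is s² + (2.2 + 2.6·1)s + 2.6·13.3 = 0.
That is s² + 4.8s + 34.58 = 0, so ω_n = 5.88 rad/s and ζ = 4.8/(2·5.88) = 0.4081.

ζ = 0.408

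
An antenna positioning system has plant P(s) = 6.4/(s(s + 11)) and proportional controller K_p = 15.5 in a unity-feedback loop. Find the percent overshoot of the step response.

12.5%

From 1 + K_pP(s) = 0: s² + 11s + 99.2 = 0 ⇒ ω_n = 9.96, ζ = 0.5522.
%OS = 100·exp(−πζ/√(1−ζ²)) = 100·exp(−π·0.5522/√0.6951) = 12.5%.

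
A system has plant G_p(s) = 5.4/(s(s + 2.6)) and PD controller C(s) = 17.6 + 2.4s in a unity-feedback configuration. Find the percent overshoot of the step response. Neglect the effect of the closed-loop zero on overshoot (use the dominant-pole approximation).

1.56%

Forward path: (17.6 + 2.4s)·5.4/(s(s+2.6)). The closed-loop characteristic equation is s² + (2.6 + 5.4·2.4)s + 5.4·17.6 = 0.
That is s² + 15.56s + 95.04 = 0, so ω_n = 9.749 rad/s and ζ = 15.56/(2·9.749) = 0.798.
%OS = 100·exp(−πζ/√(1−ζ²)) = 1.56%.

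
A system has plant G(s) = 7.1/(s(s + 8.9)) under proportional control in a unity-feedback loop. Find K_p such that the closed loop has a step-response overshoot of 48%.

K_p = 53.9

From %OS = 100·exp(−πζ/√(1−ζ²)) = 48%, ζ = −ln(0.48)/√(π²+ln²(0.48)) = 0.2275.
Characteristic equation s² + 8.9s + 7.1K_p = 0 gives ζ = 8.9/(2√(7.1K_p)).
Setting ζ = 0.2275: √(7.1K_p) = 8.9/(2·0.2275) = 19.56, so K_p = 382.6/7.1 = 53.9.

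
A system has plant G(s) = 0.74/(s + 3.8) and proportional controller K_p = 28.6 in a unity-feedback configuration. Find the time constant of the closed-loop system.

Closed-loop transfer function: T(s) = K_p·G(s)/(1 + K_p·G(s)) = 21.16/(s + 3.8 + 21.16) = 21.16/(s + 24.96).
Time constant τ = 1/24.96 = 0.0401 s.

τ = 0.0401 s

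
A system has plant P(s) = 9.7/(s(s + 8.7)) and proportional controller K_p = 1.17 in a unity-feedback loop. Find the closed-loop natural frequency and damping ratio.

With unity feedback the closed-loop characteristic equation is s² + 8.7s + 1.17·9.7 = s² + 8.7s + 11.35 = 0.
Matching s² + 2ζω_n s + ω_n²: ω_n = √11.35 = 3.369 rad/s and 2ζω_n = 8.7, so ζ = 8.7/(2·3.369) = 1.29.

ω_n = 3.37 rad/s, ζ = 1.29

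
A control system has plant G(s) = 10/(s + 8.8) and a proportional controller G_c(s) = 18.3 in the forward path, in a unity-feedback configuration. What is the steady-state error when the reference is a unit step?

The loop is type 0. Static position error constant K_pos = G_c(0)·G(0) = 18.3·1.136 = 20.8.
Steady-state error to a unit step: e_ss = 1/(1+K_pos) = 1/21.8 = 0.0459.

0.0459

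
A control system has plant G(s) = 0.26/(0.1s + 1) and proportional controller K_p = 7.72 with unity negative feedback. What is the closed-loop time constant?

τ = 0.0333 s

Closed loop: T(s) = K_p·G/(1+K_p·G) = 2.007/(0.1s + 1 + 2.007), with pole at s = −(1 + 2.007)/0.1 = −30.07.
Closed-loop time constant τ = 1/30.07 = 0.0333 s.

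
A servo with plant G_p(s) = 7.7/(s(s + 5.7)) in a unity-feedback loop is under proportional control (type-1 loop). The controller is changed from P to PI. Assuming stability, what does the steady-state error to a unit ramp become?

0

The integrator raises the loop to type 2, so K_v → ∞ and e_ss to a ramp is zero.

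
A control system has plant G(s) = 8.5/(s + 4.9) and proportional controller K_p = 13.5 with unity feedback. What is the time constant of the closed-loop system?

Closed-loop transfer function: T(s) = K_p·G(s)/(1 + K_p·G(s)) = 114.8/(s + 4.9 + 114.8) = 114.8/(s + 119.7).
Time constant τ = 1/119.7 = 0.00836 s.

τ = 0.00836 s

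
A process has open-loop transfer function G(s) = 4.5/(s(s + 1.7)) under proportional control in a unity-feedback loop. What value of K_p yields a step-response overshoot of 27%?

From %OS = 100·exp(−πζ/√(1−ζ²)) = 27%, ζ = −ln(0.27)/√(π²+ln²(0.27)) = 0.3847.
Characteristic equation s² + 1.7s + 4.5K_p = 0 gives ζ = 1.7/(2√(4.5K_p)).
Setting ζ = 0.3847: √(4.5K_p) = 1.7/(2·0.3847) = 2.21, so K_p = 4.882/4.5 = 1.08.

K_p = 1.08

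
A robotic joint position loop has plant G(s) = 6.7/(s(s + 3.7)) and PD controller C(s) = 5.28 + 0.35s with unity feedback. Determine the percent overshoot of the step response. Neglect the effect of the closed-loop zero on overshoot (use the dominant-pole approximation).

Forward path: (5.28 + 0.35s)·6.7/(s(s+3.7)). The closed-loop characteristic equation is s² + (3.7 + 6.7·0.35)s + 6.7·5.28 = 0.
That is s² + 6.045s + 35.38 = 0, so ω_n = 5.948 rad/s and ζ = 6.045/(2·5.948) = 0.5082.
%OS = 100·exp(−πζ/√(1−ζ²)) = 15.7%.

15.7%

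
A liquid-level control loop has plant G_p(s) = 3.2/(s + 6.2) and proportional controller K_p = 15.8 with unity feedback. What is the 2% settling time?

Closed-loop transfer function: T(s) = K_p·G_p(s)/(1 + K_p·G_p(s)) = 50.56/(s + 6.2 + 50.56) = 50.56/(s + 56.76).
Time constant τ = 1/56.76 = 0.01762 s, so the 2% settling time is about 4τ = 0.0705 s.

T_s ≈ 0.0705 s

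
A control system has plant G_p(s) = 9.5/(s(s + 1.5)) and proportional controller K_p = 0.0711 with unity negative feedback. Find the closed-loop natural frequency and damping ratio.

ω_n = 0.822 rad/s, ζ = 0.913

The closed-loop denominator is s(s+1.5) + 0.0711·9.5 = s² + 1.5s + 0.6754.
Matching s² + 2ζω_n s + ω_n²: ω_n = √0.6754 = 0.8219 rad/s and 2ζω_n = 1.5, so ζ = 1.5/(2·0.8219) = 0.913.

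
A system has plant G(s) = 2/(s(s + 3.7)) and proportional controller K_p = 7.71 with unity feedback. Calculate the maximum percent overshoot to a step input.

Closed-loop characteristic equation: s² + 3.7s + 15.42 = 0, so ω_n = 3.927 rad/s and ζ = 3.7/(2·3.927) = 0.4711.
%OS = 100·exp(−πζ/√(1−ζ²)) = 100·exp(−π·0.4711/√0.778) = 18.7%.

18.7%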